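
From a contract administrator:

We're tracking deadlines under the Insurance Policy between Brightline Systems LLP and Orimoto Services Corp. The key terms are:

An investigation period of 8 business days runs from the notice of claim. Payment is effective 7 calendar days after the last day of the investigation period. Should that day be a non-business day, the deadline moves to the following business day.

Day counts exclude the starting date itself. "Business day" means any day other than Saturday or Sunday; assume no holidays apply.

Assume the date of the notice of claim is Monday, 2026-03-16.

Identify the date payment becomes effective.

2026-04-02

The last day of the investigation period: counting 8 business days from Monday, 2026-03-16 (Mar 17, Mar 18, Mar 19, Mar 20, Mar 23, Mar 24, Mar 25, Mar 26, skipping weekends) reaches Thursday, 2026-03-26.
The date payment becomes effective: 7 calendar days after 2026-03-26 is 2026-04-02. 2026-04-02 is a Thursday, so no roll-forward applies.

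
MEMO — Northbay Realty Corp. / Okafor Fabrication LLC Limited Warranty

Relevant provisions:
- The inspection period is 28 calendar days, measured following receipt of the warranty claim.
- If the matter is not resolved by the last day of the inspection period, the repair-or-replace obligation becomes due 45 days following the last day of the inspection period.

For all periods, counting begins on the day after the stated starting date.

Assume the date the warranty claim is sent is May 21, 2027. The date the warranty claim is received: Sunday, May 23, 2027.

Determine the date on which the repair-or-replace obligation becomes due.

Adding 28 calendar days to May 23, 2027 gives Jun 20, 2027, which is the last day of the inspection period.
The date on which the repair-or-replace obligation becomes due: Jun 20, 2027 + 45 days = Aug 4, 2027.

Aug 4, 2027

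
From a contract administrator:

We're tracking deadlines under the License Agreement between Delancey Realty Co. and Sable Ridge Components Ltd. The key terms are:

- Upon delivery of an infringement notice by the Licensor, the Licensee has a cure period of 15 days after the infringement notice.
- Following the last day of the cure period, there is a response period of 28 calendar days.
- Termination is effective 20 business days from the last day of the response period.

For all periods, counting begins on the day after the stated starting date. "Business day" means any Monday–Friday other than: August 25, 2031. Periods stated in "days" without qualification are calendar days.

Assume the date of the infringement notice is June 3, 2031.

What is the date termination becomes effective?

August 13, 2031

Adding 15 calendar days to June 3, 2031 gives June 18, 2031, which is the last day of the cure period.
The last day of the response period: June 18, 2031 + 28 days = July 16, 2031.
The date termination becomes effective: counting 20 business days from Wednesday, July 16, 2031 (Jul 17, Jul 18, Jul 21, Jul 22, …, Aug 11, Aug 12, Aug 13, skipping weekends) reaches Wednesday, August 13, 2031.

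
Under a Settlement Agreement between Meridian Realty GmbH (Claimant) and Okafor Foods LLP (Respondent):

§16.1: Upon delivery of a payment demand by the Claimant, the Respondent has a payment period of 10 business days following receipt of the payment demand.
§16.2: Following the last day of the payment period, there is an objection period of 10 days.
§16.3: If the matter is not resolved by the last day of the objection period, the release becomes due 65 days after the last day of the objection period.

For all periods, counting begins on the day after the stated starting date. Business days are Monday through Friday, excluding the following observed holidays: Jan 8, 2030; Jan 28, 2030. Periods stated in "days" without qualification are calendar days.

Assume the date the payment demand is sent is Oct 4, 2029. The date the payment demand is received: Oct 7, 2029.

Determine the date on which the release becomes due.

Jan 2, 2030

The last day of the payment period: 10 business days after Sunday, Oct 7, 2029, skipping weekends — Oct 8, Oct 9, Oct 10, Oct 11, Oct 12, Oct 15, Oct 16, Oct 17, Oct 18, Oct 19 — lands on Friday, Oct 19, 2029.
The last day of the objection period: Oct 19, 2029 + 10 days = Oct 29, 2029.
The date on which the release becomes due: 65 calendar days after Oct 29, 2029 is Jan 2, 2030.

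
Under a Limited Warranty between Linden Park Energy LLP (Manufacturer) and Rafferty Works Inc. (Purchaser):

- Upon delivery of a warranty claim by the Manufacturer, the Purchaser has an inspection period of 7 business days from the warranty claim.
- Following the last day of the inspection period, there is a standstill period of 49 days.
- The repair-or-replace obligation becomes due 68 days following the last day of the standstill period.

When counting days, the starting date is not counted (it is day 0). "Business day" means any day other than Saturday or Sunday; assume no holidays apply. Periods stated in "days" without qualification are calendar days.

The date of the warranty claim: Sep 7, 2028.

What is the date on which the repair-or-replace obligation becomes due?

From Thursday, Sep 7, 2028, 7 business days (Sep 8, Sep 11, Sep 12, Sep 13, Sep 14, Sep 15, Sep 18, skipping weekends) brings us to Monday, Sep 18, 2028, which is the last day of the inspection period.
The last day of the standstill period: Sep 18, 2028 + 49 days = Nov 6, 2028.
Adding 68 calendar days to Nov 6, 2028 gives Jan 13, 2029, which is the date on which the repair-or-replace obligation becomes due.

Jan 13, 2029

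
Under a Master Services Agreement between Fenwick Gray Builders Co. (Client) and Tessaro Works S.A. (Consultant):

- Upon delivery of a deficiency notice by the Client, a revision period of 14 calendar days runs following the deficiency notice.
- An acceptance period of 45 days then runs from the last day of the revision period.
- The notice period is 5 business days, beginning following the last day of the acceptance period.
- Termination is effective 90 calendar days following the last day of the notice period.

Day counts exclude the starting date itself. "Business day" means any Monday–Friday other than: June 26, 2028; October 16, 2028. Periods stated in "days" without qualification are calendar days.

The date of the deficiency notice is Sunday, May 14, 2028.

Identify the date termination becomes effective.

October 17, 2028

The last day of the revision period: 14 calendar days after May 14, 2028 is May 28, 2028.
The last day of the acceptance period: May 28, 2028 + 45 days = July 12, 2028.
From Wednesday, July 12, 2028, 5 business days (Jul 13, Jul 14, Jul 17, Jul 18, Jul 19, skipping weekends) brings us to Wednesday, July 19, 2028, which is the last day of the notice period.
Adding 90 calendar days to July 19, 2028 gives October 17, 2028, which is the date termination becomes effective.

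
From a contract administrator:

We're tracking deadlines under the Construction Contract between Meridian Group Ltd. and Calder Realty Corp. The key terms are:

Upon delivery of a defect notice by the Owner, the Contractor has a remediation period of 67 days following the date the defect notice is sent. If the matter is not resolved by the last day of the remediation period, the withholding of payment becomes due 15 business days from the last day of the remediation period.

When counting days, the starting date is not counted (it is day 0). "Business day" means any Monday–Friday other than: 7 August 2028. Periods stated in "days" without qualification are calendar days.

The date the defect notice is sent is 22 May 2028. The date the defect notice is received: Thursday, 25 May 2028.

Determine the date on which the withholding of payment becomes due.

21 August 2028

The last day of the remediation period: 22 May 2028 + 67 days = 28 July 2028.
From Friday, 28 July 2028, 15 business days (Jul 31, Aug 1, Aug 2, Aug 3, …, Aug 17, Aug 18, Aug 21, skipping weekends and the listed holiday on Aug 7) brings us to Monday, 21 August 2028, which is the date on which the withholding of payment becomes due.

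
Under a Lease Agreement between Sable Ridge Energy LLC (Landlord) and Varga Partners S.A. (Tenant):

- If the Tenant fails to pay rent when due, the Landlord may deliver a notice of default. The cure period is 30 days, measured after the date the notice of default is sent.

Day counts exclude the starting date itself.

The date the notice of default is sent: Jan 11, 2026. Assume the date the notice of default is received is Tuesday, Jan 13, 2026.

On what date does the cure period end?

Feb 10, 2026

The last day of the cure period: Jan 11, 2026 + 30 days = Feb 10, 2026.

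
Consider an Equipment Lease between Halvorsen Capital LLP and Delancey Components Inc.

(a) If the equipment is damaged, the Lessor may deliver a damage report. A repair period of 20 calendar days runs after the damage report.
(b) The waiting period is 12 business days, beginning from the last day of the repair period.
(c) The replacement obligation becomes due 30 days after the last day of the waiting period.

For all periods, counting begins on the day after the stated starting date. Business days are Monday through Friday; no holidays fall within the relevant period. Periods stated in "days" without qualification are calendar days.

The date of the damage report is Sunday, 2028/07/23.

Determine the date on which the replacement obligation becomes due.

2028/09/28

The last day of the repair period: 20 calendar days after 2028/07/23 is 2028/08/12.
From Saturday, 2028/08/12, 12 business days (Aug 14, Aug 15, Aug 16, Aug 17, …, Aug 25, Aug 28, Aug 29, skipping weekends) brings us to Tuesday, 2028/08/29, which is the last day of the waiting period.
The date on which the replacement obligation becomes due: 2028/08/29 + 30 days = 2028/09/28.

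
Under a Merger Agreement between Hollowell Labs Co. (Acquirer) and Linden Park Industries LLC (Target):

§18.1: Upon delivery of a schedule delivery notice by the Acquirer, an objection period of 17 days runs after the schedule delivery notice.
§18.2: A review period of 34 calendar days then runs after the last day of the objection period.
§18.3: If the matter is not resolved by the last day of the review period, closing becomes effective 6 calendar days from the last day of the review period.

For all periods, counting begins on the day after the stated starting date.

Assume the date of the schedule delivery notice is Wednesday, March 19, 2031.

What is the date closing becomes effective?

Adding 17 calendar days to March 19, 2031 gives April 5, 2031, which is the last day of the objection period.
The last day of the review period: April 5, 2031 + 34 days = May 9, 2031.
Adding 6 calendar days to May 9, 2031 gives May 15, 2031, which is the date closing becomes effective.

May 15, 2031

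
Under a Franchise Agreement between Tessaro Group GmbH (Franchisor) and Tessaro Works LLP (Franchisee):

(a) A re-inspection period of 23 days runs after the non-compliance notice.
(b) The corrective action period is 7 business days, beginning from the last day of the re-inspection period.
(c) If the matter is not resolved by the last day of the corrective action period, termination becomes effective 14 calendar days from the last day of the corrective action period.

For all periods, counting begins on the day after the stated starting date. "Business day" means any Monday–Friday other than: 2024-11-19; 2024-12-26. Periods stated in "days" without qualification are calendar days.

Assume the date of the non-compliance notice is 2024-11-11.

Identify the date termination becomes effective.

2024-12-27

Adding 23 calendar days to 2024-11-11 gives 2024-12-04, which is the last day of the re-inspection period.
The last day of the corrective action period: 7 business days after Wednesday, 2024-12-04, skipping weekends — Dec 5, Dec 6, Dec 9, Dec 10, Dec 11, Dec 12, Dec 13 — lands on Friday, 2024-12-13.
Adding 14 calendar days to 2024-12-13 gives 2024-12-27, which is the date termination becomes effective.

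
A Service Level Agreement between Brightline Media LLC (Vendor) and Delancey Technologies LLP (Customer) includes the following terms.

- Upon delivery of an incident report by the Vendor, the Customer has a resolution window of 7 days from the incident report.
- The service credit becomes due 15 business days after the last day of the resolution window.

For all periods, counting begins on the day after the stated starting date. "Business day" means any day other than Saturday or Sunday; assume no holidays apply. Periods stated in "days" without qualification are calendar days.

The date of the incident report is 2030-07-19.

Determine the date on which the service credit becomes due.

2030-08-16

The last day of the resolution window: 2030-07-19 + 7 days = 2030-07-26.
From Friday, 2030-07-26, 15 business days (Jul 29, Jul 30, Jul 31, Aug 1, …, Aug 14, Aug 15, Aug 16, skipping weekends) brings us to Friday, 2030-08-16, which is the date on which the service credit becomes due.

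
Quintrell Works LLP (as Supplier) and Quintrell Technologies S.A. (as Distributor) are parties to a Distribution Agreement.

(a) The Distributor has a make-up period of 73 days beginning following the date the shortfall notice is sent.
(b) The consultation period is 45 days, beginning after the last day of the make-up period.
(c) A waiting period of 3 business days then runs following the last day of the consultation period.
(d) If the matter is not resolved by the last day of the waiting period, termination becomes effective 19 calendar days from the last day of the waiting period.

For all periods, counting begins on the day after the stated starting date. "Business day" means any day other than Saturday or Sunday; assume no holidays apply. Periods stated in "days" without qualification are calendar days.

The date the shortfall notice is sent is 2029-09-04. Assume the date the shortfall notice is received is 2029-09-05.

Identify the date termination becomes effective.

2030-01-22

Adding 73 calendar days to 2029-09-04 gives 2029-11-16, which is the last day of the make-up period.
The last day of the consultation period: 2029-11-16 + 45 days = 2029-12-31.
The last day of the waiting period: 3 business days after Monday, 2029-12-31, skipping weekends — Jan 1, Jan 2, Jan 3 — lands on Thursday, 2030-01-03.
The date termination becomes effective: 2030-01-03 + 19 days = 2030-01-22.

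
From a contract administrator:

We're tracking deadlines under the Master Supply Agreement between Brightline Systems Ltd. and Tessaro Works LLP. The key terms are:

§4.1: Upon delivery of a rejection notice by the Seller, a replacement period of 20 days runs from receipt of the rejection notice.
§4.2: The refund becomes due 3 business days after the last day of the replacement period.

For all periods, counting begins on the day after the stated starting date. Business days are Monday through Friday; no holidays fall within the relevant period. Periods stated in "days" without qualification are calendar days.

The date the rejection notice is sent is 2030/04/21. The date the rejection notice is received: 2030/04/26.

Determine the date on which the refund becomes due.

2030/05/21

The last day of the replacement period: 20 calendar days after 2030/04/26 is 2030/05/16.
From Thursday, 2030/05/16, 3 business days (May 17, May 20, May 21, skipping weekends) brings us to Tuesday, 2030/05/21, which is the date on which the refund becomes due.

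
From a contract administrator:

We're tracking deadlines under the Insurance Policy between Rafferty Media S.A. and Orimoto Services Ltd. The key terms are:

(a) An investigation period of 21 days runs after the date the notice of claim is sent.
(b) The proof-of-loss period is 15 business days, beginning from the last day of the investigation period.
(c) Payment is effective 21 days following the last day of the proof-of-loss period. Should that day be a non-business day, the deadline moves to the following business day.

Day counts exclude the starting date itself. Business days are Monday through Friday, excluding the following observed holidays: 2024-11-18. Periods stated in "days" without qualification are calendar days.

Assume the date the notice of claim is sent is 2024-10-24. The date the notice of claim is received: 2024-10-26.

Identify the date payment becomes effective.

2024-12-27

The last day of the investigation period: 21 calendar days after 2024-10-24 is 2024-11-14.
From Thursday, 2024-11-14, 15 business days (Nov 15, Nov 19, Nov 20, Nov 21, …, Dec 4, Dec 5, Dec 6, skipping weekends and the listed holiday on Nov 18) brings us to Friday, 2024-12-06, which is the last day of the proof-of-loss period.
The date payment becomes effective: 2024-12-06 + 21 days = 2024-12-27. 2024-12-27 is a Friday and is not a listed holiday, so no roll-forward applies.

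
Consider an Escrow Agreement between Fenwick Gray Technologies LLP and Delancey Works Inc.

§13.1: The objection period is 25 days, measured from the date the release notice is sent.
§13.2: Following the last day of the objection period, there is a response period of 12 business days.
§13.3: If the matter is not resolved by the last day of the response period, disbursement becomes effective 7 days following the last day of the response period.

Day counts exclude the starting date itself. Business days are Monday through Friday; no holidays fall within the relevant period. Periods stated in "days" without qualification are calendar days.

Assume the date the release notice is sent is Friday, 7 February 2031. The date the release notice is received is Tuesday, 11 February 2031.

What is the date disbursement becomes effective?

27 March 2031

The last day of the objection period: 25 calendar days after 7 February 2031 is 4 March 2031.
The last day of the response period: 12 business days after Tuesday, 4 March 2031, skipping weekends — Mar 5, Mar 6, Mar 7, Mar 10, …, Mar 18, Mar 19, Mar 20 — lands on Thursday, 20 March 2031.
The date disbursement becomes effective: 20 March 2031 + 7 days = 27 March 2031.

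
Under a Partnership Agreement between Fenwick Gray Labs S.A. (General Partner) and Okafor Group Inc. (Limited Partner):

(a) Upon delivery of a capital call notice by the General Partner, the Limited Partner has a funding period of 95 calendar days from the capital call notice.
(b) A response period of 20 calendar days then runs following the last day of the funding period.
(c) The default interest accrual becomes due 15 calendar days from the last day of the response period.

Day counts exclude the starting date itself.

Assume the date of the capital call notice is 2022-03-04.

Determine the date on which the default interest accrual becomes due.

2022-07-12

Adding 95 calendar days to 2022-03-04 gives 2022-06-07, which is the last day of the funding period.
The last day of the response period: 2022-06-07 + 20 days = 2022-06-27.
The date on which the default interest accrual becomes due: 15 calendar days after 2022-06-27 is 2022-07-12.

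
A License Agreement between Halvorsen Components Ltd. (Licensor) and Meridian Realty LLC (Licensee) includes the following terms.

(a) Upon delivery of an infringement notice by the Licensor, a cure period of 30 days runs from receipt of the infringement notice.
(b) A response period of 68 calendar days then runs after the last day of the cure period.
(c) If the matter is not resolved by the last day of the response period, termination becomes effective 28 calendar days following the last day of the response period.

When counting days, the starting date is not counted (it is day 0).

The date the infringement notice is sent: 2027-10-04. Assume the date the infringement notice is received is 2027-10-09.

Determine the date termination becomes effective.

The last day of the cure period: 30 calendar days after 2027-10-09 is 2027-11-08.
The last day of the response period: 2027-11-08 + 68 days = 2028-01-15.
The date termination becomes effective: 2028-01-15 + 28 days = 2028-02-12.

2028-02-12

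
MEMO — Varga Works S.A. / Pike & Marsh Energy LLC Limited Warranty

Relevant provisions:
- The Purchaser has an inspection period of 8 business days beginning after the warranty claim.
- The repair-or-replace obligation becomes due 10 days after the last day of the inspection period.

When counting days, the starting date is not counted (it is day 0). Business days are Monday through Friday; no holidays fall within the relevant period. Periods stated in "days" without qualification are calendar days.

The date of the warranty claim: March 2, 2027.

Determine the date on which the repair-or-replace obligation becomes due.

March 22, 2027

From Tuesday, March 2, 2027, 8 business days (Mar 3, Mar 4, Mar 5, Mar 8, Mar 9, Mar 10, Mar 11, Mar 12, skipping weekends) brings us to Friday, March 12, 2027, which is the last day of the inspection period.
Adding 10 calendar days to March 12, 2027 gives March 22, 2027, which is the date on which the repair-or-replace obligation becomes due.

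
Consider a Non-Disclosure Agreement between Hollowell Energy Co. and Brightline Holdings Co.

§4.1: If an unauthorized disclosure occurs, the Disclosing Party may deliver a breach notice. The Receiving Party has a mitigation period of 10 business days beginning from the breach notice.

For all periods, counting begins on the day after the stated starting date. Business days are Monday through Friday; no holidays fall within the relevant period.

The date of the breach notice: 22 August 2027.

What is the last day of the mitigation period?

3 September 2027

The last day of the mitigation period: 10 business days after Sunday, 22 August 2027, skipping weekends — Aug 23, Aug 24, Aug 25, Aug 26, Aug 27, Aug 30, Aug 31, Sep 1, Sep 2, Sep 3 — lands on Friday, 3 September 2027.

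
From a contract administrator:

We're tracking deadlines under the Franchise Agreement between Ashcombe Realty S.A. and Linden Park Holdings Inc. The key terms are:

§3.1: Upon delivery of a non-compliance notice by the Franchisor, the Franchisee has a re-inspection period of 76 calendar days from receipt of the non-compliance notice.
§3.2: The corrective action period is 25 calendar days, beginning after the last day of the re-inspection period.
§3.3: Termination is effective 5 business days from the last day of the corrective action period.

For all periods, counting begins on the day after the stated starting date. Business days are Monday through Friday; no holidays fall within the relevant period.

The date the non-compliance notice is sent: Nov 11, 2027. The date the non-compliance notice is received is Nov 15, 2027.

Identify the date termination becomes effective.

The last day of the re-inspection period: 76 calendar days after Nov 15, 2027 is Jan 30, 2028.
Adding 25 calendar days to Jan 30, 2028 gives Feb 24, 2028, which is the last day of the corrective action period.
The date termination becomes effective: counting 5 business days from Thursday, Feb 24, 2028 (Feb 25, Feb 28, Feb 29, Mar 1, Mar 2, skipping weekends) reaches Thursday, Mar 2, 2028.

Mar 2, 2028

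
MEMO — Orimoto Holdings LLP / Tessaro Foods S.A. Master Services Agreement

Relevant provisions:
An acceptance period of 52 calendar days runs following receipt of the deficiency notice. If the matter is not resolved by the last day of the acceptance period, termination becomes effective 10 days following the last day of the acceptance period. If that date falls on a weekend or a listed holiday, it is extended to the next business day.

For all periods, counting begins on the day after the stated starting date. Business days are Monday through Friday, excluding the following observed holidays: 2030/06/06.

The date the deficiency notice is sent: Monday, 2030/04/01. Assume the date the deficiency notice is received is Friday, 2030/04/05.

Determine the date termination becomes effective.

Adding 52 calendar days to 2030/04/05 gives 2030/05/27, which is the last day of the acceptance period.
Adding 10 calendar days to 2030/05/27 gives 2030/06/06, which is the date termination becomes effective. That falls on Thursday, a listed holiday, so it rolls to the next business day, Friday, 2030/06/07.

2030/06/07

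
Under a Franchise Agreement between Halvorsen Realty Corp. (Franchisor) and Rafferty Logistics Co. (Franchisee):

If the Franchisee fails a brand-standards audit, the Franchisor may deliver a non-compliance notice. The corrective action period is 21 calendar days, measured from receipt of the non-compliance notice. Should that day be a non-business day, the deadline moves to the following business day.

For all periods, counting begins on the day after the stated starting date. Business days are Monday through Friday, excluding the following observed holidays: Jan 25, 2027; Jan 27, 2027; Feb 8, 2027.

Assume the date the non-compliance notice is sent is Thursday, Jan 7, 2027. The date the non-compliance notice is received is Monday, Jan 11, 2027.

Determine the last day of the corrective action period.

Feb 1, 2027

The last day of the corrective action period: 21 calendar days after Jan 11, 2027 is Feb 1, 2027. Feb 1, 2027 is a Monday and is not a listed holiday, so no roll-forward applies.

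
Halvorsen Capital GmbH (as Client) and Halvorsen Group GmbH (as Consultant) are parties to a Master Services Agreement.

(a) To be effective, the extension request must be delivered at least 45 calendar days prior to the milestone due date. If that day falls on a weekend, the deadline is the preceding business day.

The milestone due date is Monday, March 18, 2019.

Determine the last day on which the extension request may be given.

Counting back 45 calendar days from March 18, 2019 gives February 1, 2019. That is a Friday, so no adjustment is needed.

February 1, 2019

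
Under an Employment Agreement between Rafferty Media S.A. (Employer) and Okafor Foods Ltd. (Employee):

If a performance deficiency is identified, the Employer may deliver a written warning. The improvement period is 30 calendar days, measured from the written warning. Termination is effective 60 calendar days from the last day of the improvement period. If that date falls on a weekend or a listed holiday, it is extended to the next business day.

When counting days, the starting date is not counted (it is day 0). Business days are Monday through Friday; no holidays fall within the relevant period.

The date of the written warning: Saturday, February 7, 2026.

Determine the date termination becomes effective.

The last day of the improvement period: February 7, 2026 + 30 days = March 9, 2026.
The date termination becomes effective: March 9, 2026 + 60 days = May 8, 2026. May 8, 2026 is a Friday, so no roll-forward applies.

May 8, 2026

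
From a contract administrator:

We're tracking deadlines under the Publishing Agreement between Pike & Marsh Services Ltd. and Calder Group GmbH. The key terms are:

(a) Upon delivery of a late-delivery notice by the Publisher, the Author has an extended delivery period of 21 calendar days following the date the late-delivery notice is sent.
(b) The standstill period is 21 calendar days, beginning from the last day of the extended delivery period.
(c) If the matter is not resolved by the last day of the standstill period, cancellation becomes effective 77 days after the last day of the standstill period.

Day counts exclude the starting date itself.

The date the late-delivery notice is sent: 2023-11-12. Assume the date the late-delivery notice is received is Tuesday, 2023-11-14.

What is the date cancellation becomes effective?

The last day of the extended delivery period: 2023-11-12 + 21 days = 2023-12-03.
The last day of the standstill period: 2023-12-03 + 21 days = 2023-12-24.
The date cancellation becomes effective: 77 calendar days after 2023-12-24 is 2024-03-10.

2024-03-10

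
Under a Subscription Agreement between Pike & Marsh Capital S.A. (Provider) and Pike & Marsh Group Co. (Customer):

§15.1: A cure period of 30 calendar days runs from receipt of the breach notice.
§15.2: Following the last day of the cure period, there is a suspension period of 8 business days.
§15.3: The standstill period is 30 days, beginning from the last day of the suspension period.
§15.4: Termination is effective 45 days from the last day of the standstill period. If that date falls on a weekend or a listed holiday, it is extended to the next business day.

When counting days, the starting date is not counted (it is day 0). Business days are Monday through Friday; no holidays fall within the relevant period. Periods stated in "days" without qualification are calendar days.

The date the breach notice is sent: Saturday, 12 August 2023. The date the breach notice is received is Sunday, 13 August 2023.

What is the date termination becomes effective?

6 December 2023

The last day of the cure period: 13 August 2023 + 30 days = 12 September 2023.
The last day of the suspension period: counting 8 business days from Tuesday, 12 September 2023 (Sep 13, Sep 14, Sep 15, Sep 18, Sep 19, Sep 20, Sep 21, Sep 22, skipping weekends) reaches Friday, 22 September 2023.
The last day of the standstill period: 30 calendar days after 22 September 2023 is 22 October 2023.
The date termination becomes effective: 45 calendar days after 22 October 2023 is 6 December 2023. 6 December 2023 is a Wednesday, so no roll-forward applies.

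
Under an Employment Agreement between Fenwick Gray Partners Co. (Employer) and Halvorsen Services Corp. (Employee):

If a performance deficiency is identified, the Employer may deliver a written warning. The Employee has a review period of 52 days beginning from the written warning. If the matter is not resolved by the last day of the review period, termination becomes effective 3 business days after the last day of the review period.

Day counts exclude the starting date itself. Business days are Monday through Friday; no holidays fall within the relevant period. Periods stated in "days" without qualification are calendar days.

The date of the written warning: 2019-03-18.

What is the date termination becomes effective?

2019-05-14

The last day of the review period: 52 calendar days after 2019-03-18 is 2019-05-09.
The date termination becomes effective: counting 3 business days from Thursday, 2019-05-09 (May 10, May 13, May 14, skipping weekends) reaches Tuesday, 2019-05-14.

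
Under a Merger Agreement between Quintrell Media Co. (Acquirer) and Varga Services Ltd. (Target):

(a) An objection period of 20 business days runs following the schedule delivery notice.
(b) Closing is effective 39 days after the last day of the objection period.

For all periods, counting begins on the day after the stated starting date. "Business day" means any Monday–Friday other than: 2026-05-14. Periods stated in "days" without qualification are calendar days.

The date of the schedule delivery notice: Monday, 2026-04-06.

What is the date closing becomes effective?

From Monday, 2026-04-06, 20 business days (Apr 7, Apr 8, Apr 9, Apr 10, …, Apr 30, May 1, May 4, skipping weekends) brings us to Monday, 2026-05-04, which is the last day of the objection period.
Adding 39 calendar days to 2026-05-04 gives 2026-06-12, which is the date closing becomes effective.

2026-06-12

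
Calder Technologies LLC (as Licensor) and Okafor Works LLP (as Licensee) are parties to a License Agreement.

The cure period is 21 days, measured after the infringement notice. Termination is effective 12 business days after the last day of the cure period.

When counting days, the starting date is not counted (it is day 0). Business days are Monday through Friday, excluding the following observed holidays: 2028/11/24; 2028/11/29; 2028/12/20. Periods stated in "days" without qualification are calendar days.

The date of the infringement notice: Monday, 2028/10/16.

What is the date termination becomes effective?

2028/11/22

The last day of the cure period: 2028/10/16 + 21 days = 2028/11/06.
The date termination becomes effective: counting 12 business days from Monday, 2028/11/06 (Nov 7, Nov 8, Nov 9, Nov 10, …, Nov 20, Nov 21, Nov 22, skipping weekends) reaches Wednesday, 2028/11/22.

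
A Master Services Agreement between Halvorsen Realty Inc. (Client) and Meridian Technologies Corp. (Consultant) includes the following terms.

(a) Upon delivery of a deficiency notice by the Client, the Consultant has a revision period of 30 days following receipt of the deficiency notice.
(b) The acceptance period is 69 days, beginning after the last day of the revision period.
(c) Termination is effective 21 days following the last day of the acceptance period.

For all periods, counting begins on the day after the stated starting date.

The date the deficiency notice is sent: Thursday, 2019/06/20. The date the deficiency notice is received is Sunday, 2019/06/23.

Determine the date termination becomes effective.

Adding 30 calendar days to 2019/06/23 gives 2019/07/23, which is the last day of the revision period.
Adding 69 calendar days to 2019/07/23 gives 2019/09/30, which is the last day of the acceptance period.
The date termination becomes effective: 21 calendar days after 2019/09/30 is 2019/10/21.

2019/10/21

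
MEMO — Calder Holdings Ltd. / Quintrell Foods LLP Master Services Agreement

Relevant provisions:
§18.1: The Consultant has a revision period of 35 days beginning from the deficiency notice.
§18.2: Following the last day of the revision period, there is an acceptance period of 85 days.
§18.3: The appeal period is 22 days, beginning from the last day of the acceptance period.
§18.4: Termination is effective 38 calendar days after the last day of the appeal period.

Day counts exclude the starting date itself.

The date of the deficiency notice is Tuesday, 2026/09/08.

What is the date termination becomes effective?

2027/03/07

The last day of the revision period: 2026/09/08 + 35 days = 2026/10/13.
Adding 85 calendar days to 2026/10/13 gives 2027/01/06, which is the last day of the acceptance period.
The last day of the appeal period: 22 calendar days after 2027/01/06 is 2027/01/28.
The date termination becomes effective: 2027/01/28 + 38 days = 2027/03/07.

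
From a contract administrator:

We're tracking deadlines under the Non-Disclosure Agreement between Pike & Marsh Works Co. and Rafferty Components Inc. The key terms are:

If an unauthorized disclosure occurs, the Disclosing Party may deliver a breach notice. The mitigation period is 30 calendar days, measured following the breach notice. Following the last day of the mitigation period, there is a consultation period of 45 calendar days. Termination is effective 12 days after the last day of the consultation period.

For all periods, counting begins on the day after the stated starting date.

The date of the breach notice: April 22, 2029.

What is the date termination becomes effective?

The last day of the mitigation period: 30 calendar days after April 22, 2029 is May 22, 2029.
The last day of the consultation period: May 22, 2029 + 45 days = July 6, 2029.
Adding 12 calendar days to July 6, 2029 gives July 18, 2029, which is the date termination becomes effective.

July 18, 2029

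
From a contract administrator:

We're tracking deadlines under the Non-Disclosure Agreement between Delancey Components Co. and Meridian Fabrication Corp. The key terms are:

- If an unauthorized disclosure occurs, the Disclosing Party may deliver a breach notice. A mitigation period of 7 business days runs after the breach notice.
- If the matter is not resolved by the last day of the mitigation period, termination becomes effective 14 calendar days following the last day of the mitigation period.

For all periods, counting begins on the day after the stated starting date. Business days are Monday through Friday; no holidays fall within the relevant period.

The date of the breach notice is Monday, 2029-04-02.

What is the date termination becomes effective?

The last day of the mitigation period: 7 business days after Monday, 2029-04-02, skipping weekends — Apr 3, Apr 4, Apr 5, Apr 6, Apr 9, Apr 10, Apr 11 — lands on Wednesday, 2029-04-11.
The date termination becomes effective: 2029-04-11 + 14 days = 2029-04-25.

2029-04-25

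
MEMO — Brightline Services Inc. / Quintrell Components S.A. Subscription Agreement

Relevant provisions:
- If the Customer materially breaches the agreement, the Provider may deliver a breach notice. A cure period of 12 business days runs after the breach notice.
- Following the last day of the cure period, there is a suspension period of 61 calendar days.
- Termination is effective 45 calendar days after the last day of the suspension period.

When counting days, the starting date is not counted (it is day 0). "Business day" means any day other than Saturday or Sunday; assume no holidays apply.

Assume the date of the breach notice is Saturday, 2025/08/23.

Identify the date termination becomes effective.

2025/12/24

From Saturday, 2025/08/23, 12 business days (Aug 25, Aug 26, Aug 27, Aug 28, …, Sep 5, Sep 8, Sep 9, skipping weekends) brings us to Tuesday, 2025/09/09, which is the last day of the cure period.
The last day of the suspension period: 61 calendar days after 2025/09/09 is 2025/11/09.
The date termination becomes effective: 45 calendar days after 2025/11/09 is 2025/12/24.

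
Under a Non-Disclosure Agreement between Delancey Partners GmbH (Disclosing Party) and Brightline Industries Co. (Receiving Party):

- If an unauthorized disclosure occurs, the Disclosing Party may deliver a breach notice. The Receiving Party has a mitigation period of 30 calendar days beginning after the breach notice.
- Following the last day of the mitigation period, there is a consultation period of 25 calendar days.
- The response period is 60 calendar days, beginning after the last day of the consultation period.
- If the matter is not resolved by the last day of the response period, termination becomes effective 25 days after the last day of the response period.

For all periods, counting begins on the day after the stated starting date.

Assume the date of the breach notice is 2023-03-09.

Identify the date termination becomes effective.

2023-07-27

The last day of the mitigation period: 2023-03-09 + 30 days = 2023-04-08.
The last day of the consultation period: 25 calendar days after 2023-04-08 is 2023-05-03.
The last day of the response period: 60 calendar days after 2023-05-03 is 2023-07-02.
The date termination becomes effective: 2023-07-02 + 25 days = 2023-07-27.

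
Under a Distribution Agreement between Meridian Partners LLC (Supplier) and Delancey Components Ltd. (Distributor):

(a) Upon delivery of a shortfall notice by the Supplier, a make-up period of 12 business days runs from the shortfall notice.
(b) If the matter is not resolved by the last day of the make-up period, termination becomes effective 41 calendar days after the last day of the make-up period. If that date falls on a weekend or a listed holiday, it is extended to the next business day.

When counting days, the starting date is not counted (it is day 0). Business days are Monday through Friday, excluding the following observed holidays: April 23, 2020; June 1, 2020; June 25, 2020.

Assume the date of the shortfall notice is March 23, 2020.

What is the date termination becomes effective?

From Monday, March 23, 2020, 12 business days (Mar 24, Mar 25, Mar 26, Mar 27, …, Apr 6, Apr 7, Apr 8, skipping weekends) brings us to Wednesday, April 8, 2020, which is the last day of the make-up period.
Adding 41 calendar days to April 8, 2020 gives May 19, 2020, which is the date termination becomes effective. May 19, 2020 is a Tuesday and is not a listed holiday, so no roll-forward applies.

May 19, 2020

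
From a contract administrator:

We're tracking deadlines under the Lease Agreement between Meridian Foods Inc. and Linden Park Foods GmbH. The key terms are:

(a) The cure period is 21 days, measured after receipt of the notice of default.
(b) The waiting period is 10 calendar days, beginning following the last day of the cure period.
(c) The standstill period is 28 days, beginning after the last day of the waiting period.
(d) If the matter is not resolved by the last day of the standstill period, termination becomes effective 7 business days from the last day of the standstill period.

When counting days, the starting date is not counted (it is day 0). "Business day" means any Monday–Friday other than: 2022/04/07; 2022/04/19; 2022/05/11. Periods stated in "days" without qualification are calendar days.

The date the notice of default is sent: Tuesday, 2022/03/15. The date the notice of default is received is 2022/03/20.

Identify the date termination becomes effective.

The last day of the cure period: 21 calendar days after 2022/03/20 is 2022/04/10.
The last day of the waiting period: 2022/04/10 + 10 days = 2022/04/20.
The last day of the standstill period: 28 calendar days after 2022/04/20 is 2022/05/18.
The date termination becomes effective: 7 business days after Wednesday, 2022/05/18, skipping weekends — May 19, May 20, May 23, May 24, May 25, May 26, May 27 — lands on Friday, 2022/05/27.

2022/05/27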